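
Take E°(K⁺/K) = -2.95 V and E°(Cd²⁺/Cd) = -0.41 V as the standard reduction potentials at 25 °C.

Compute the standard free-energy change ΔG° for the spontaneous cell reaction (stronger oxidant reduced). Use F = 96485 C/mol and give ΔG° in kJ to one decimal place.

-490.1 kJ

Cd²⁺/Cd (E° = -0.41 V) is the cathode; K⁺/K (E° = -2.95 V) is the anode, so E°cell = +2.54 V.
Balancing electrons gives n = 2 (lcm of 2 and 1).
ΔG° = −nFE° = −(2)(96485)(+2.54) = -490,144 J = -490.1 kJ.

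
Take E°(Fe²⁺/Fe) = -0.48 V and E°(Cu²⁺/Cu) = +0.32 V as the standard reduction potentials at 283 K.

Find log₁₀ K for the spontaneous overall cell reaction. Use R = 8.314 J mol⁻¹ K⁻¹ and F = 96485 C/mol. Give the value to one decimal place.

28.5

Cathode: Cu²⁺/Cu; anode: Fe²⁺/Fe. E°cell = (+0.32) − (-0.48) = +0.80 V, with n = 2.
ΔG° = −nFE° = −RT ln K, so ln K = nFE°/(RT) = (2)(96485)(+0.80) / ((8.314)(283)) = 65.612.
log₁₀ K = 65.612 / ln 10 = 28.5.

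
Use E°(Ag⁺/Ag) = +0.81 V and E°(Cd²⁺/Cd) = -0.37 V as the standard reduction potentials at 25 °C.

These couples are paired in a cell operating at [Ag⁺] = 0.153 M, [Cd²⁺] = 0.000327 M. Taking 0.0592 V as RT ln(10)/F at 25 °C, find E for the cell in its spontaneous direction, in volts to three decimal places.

+1.235 V

Ag⁺/Ag is the cathode (higher E°), Cd²⁺/Cd the anode: E°cell = +0.81 − (-0.37) = +1.18 V, n = 2.
Overall: 2 Ag⁺(aq) + Cd(s) → 2 Ag(s) + Cd²⁺(aq)
Q = [Cd²⁺] / ([Ag⁺]^2); log Q = -1.855.
E = E° − (0.0592/n) log Q = +1.18 − (0.0592/2)(-1.855) = +1.235 V.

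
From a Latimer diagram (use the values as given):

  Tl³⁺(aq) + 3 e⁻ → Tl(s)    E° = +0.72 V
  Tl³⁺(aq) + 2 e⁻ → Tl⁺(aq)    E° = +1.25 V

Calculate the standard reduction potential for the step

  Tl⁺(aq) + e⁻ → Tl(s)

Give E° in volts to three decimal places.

Sequential free energies add, so n₃E°₃ = n₁E°₁ + n₂E°₂.
With n₃ = 3, and the known step contributing 2×(+1.25) V, the unknown satisfies 1·E° = 3×(+0.72) − 2×(+1.25) = -0.340.
E° = -0.340 / 1 = -0.340 V.

-0.340 V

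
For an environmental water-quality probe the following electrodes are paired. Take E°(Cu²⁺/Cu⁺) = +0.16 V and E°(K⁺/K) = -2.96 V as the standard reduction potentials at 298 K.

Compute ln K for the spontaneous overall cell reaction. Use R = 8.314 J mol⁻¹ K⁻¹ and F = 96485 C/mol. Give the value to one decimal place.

Cathode: Cu²⁺/Cu⁺; anode: K⁺/K. E°cell = (+0.16) − (-2.96) = +3.12 V, with n = 1.
ΔG° = −nFE° = −RT ln K, so ln K = nFE°/(RT) = (1)(96485)(+3.12) / ((8.314)(298)) = 121.503.

121.5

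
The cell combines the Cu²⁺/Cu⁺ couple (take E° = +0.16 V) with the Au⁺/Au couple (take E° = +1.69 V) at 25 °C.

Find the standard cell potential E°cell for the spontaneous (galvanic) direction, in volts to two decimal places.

The Au⁺/Au couple has the higher reduction potential, so it is the cathode; Cu²⁺/Cu⁺ is oxidised at the anode.
E°cell = E°(cathode) − E°(anode) = (+1.69) − (+0.16) = +1.53 V.

+1.53 V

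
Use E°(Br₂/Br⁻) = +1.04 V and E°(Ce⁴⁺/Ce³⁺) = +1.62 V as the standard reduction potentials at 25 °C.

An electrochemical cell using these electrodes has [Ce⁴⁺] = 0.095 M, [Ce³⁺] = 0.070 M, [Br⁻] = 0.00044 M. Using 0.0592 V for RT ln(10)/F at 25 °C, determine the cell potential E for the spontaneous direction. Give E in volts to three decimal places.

+0.389 V

Ce⁴⁺/Ce³⁺ is the cathode (higher E°), Br₂/Br⁻ the anode: E°cell = +1.62 − (+1.04) = +0.58 V, n = 2.
Overall: 2 Ce⁴⁺(aq) + 2 Br⁻(aq) → 2 Ce³⁺(aq) + Br₂(l)
Q = [Ce³⁺]^2 / ([Ce⁴⁺]^2·[Br⁻]^2); log Q = 6.448.
E = E° − (0.0592/n) log Q = +0.58 − (0.0592/2)(6.448) = +0.389 V.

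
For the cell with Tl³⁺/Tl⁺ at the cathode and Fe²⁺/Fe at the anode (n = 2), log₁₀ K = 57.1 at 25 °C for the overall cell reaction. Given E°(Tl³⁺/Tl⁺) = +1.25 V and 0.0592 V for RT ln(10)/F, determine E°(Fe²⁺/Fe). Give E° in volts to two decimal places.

-0.44 V

E°cell = (0.0592/n)·log K = (0.0592/2)(57.1) = +1.690 V.
Since Tl³⁺/Tl⁺ is the cathode and Fe²⁺/Fe the anode, E°cell = E°(Tl³⁺/Tl⁺) − E°(Fe²⁺/Fe).
So E°(Fe²⁺/Fe) = E°(Tl³⁺/Tl⁺) − E°cell = (+1.25) − (+1.690) = -0.44 V.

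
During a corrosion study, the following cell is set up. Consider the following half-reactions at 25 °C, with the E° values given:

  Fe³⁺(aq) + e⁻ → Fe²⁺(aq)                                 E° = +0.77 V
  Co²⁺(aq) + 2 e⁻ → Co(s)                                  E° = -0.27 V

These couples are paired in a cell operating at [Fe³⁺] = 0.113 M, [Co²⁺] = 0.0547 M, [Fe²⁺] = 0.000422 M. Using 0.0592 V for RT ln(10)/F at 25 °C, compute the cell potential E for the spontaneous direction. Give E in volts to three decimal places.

Fe³⁺/Fe²⁺ is the cathode (higher E°), Co²⁺/Co the anode: E°cell = +0.77 − (-0.27) = +1.04 V, n = 2.
Overall: 2 Fe³⁺(aq) + Co(s) → 2 Fe²⁺(aq) + Co²⁺(aq)
Q = [Fe²⁺]^2·[Co²⁺] / ([Fe³⁺]^2); log Q = -6.118.
E = E° − (0.0592/n) log Q = +1.04 − (0.0592/2)(-6.118) = +1.221 V.

+1.221 V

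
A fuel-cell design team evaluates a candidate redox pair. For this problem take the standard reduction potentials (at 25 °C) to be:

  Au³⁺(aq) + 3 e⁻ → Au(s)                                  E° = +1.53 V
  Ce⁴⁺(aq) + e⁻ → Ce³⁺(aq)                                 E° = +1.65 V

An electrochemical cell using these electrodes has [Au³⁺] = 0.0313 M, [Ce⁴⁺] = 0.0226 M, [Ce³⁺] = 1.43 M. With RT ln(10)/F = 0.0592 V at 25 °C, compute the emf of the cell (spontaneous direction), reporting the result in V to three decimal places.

Ce⁴⁺/Ce³⁺ is the cathode (higher E°), Au³⁺/Au the anode: E°cell = +1.65 − (+1.53) = +0.12 V, n = 3.
Overall: 3 Ce⁴⁺(aq) + Au(s) → 3 Ce³⁺(aq) + Au³⁺(aq)
Q = [Ce³⁺]^3·[Au³⁺] / ([Ce⁴⁺]^3); log Q = 3.899.
E = E° − (0.0592/n) log Q = +0.12 − (0.0592/3)(3.899) = +0.043 V.

+0.043 V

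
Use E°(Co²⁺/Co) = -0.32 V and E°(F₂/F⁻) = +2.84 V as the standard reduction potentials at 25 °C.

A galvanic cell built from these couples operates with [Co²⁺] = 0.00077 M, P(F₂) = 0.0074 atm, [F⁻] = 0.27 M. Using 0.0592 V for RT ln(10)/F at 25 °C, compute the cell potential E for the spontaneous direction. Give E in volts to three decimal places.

+3.223 V

F₂/F⁻ is the cathode (higher E°), Co²⁺/Co the anode: E°cell = +2.84 − (-0.32) = +3.16 V, n = 2.
Overall: F₂(g) + Co(s) → 2 F⁻(aq) + Co²⁺(aq)
Q = [F⁻]^2·[Co²⁺] / (P(F₂)); log Q = -2.120.
E = E° − (0.0592/n) log Q = +3.16 − (0.0592/2)(-2.120) = +3.223 V.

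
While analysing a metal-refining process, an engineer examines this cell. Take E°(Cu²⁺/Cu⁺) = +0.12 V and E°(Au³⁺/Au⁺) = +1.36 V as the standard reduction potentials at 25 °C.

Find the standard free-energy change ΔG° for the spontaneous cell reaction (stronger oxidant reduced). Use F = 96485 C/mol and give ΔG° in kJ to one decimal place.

-239.3 kJ

Au³⁺/Au⁺ (E° = +1.36 V) is the cathode; Cu²⁺/Cu⁺ (E° = +0.12 V) is the anode, so E°cell = +1.24 V.
Balancing electrons gives n = 2 (lcm of 2 and 1).
ΔG° = −nFE° = −(2)(96485)(+1.24) = -239,283 J = -239.3 kJ.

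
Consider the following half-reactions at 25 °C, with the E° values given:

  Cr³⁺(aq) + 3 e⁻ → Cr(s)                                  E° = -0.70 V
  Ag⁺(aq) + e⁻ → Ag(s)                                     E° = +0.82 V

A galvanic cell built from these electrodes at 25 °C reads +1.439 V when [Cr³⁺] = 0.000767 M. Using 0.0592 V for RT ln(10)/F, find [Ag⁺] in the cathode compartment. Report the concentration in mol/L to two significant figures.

0.0039 M

Ag⁺/Ag is the cathode, Cr³⁺/Cr the anode: E°cell = +1.52 V, n = 3.
Overall reaction: 3 Ag⁺(aq) + Cr(s) → 3 Ag(s) + Cr³⁺(aq); Q = [Cr³⁺]^1/[Ag⁺]^3.
From E = E° − (0.0592/n) log Q: log Q = (E° − E)·n/0.0592 = (+1.52 − (+1.439))·3/0.0592 = 4.1047.
So 3·log[Ag⁺] = 1·log(0.000767) − log Q = -3.1152 − (4.1047) = -7.2199; log[Ag⁺] = -7.2199 / 3 = -2.4066; [Ag⁺] = 10^(-2.4066) ≈ 0.0039 M.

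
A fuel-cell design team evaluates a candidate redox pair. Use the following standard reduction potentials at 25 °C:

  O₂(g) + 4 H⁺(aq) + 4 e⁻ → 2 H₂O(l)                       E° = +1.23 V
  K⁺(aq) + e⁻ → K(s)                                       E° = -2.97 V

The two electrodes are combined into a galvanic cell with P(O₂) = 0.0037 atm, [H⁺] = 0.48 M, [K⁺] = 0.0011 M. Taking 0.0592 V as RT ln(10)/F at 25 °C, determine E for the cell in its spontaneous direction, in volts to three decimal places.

+4.320 V

O₂/H₂O is the cathode (higher E°), K⁺/K the anode: E°cell = +1.23 − (-2.97) = +4.20 V, n = 4.
Overall: O₂(g) + 4 H⁺(aq) + 4 K(s) → 2 H₂O(l) + 4 K⁺(aq)
Q = [K⁺]^4 / (P(O₂)·[H⁺]^4); log Q = -8.128.
E = E° − (0.0592/n) log Q = +4.20 − (0.0592/4)(-8.128) = +4.320 V.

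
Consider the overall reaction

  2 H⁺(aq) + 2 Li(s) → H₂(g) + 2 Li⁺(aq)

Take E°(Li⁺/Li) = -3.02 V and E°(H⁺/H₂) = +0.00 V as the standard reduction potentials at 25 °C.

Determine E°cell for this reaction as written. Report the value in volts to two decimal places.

The H⁺/H₂ couple has the higher reduction potential, so it is the cathode; Li⁺/Li is oxidised at the anode.
E°cell = E°(cathode) − E°(anode) = (+0.00) − (-3.02) = +3.02 V.

+3.02 V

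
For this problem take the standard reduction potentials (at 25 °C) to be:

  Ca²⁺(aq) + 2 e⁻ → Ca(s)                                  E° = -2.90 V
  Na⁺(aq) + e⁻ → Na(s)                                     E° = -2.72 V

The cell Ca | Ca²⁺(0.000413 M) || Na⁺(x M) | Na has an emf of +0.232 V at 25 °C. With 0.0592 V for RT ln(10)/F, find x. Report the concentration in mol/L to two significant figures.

Na⁺/Na is the cathode, Ca²⁺/Ca the anode: E°cell = +0.18 V, n = 2.
Overall reaction: 2 Na⁺(aq) + Ca(s) → 2 Na(s) + Ca²⁺(aq); Q = [Ca²⁺]^1/[Na⁺]^2.
From E = E° − (0.0592/n) log Q: log Q = (E° − E)·n/0.0592 = (+0.18 − (+0.232))·2/0.0592 = -1.7568.
So 2·log[Na⁺] = 1·log(0.000413) − log Q = -3.3840 − (-1.7568) = -1.6272; log[Na⁺] = -1.6272 / 2 = -0.8136; [Na⁺] = 10^(-0.8136) ≈ 0.15 M.

0.15 M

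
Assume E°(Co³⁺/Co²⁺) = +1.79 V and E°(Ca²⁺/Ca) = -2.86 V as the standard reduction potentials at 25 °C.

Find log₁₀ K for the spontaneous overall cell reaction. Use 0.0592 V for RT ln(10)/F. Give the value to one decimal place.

Cathode: Co³⁺/Co²⁺; anode: Ca²⁺/Ca. E°cell = +4.65 V, n = 2.
log K = nE°cell / 0.0592 = (2)(+4.65) / 0.0592 = 157.1.

157.1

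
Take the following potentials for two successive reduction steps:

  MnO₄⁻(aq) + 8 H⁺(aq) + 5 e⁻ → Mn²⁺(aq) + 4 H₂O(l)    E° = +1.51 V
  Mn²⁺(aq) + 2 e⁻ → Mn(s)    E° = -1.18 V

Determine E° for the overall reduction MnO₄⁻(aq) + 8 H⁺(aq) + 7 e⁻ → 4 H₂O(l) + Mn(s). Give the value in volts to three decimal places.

+0.741 V

Standard free energies of sequential steps add: ΔG°₃ = ΔG°₁ + ΔG°₂, so n₃E°₃ = n₁E°₁ + n₂E°₂.
E°₃ = (5×+1.51 + 2×-1.18) / 7 = (+5.190) / 7 = +0.741 V.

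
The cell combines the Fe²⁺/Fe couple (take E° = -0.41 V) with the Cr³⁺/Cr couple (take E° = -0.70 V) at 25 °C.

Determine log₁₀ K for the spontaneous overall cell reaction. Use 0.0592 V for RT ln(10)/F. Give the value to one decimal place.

29.4

Cathode: Fe²⁺/Fe; anode: Cr³⁺/Cr. E°cell = +0.29 V, n = 6.
log K = nE°cell / 0.0592 = (6)(+0.29) / 0.0592 = 29.4.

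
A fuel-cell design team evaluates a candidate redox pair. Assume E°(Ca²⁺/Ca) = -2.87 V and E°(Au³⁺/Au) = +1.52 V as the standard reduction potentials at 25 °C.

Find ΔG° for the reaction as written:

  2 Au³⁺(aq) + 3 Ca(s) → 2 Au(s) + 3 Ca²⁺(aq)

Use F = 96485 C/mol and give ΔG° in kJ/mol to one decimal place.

As written, Au³⁺/Au is reduced (cathode) and Ca²⁺/Ca is oxidised (anode), so E°cell = (+1.52) − (-2.87) = +4.39 V.
Balancing electrons gives n = 6.
ΔG° = −nFE° = −(6)(96485)(+4.39) = -2,541,415 J = -2541.4 kJ/mol.

-2541.4 kJ/mol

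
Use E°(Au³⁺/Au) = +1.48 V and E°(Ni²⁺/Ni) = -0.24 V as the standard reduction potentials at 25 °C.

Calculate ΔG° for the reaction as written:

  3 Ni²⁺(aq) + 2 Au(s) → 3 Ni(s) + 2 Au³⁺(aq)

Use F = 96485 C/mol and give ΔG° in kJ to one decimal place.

As written, Ni²⁺/Ni is reduced (cathode) and Au³⁺/Au is oxidised (anode), so E°cell = (-0.24) − (+1.48) = -1.72 V.
Balancing electrons gives n = 6.
ΔG° = −nFE° = −(6)(96485)(-1.72) = 995,725 J = +995.7 kJ.

+995.7 kJ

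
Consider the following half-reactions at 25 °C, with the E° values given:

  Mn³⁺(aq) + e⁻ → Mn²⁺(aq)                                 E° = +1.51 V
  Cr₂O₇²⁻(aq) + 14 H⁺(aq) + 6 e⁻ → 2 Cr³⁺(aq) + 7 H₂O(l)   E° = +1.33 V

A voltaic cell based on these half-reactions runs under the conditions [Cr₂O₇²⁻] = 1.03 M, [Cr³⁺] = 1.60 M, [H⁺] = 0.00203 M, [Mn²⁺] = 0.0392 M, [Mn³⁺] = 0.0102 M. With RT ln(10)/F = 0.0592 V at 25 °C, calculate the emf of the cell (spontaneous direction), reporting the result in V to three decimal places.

+0.521 V

Mn³⁺/Mn²⁺ is the cathode (higher E°), Cr₂O₇²⁻/Cr³⁺ the anode: E°cell = +1.51 − (+1.33) = +0.18 V, n = 6.
Overall: 6 Mn³⁺(aq) + 2 Cr³⁺(aq) + 7 H₂O(l) → 6 Mn²⁺(aq) + Cr₂O₇²⁻(aq) + 14 H⁺(aq)
Q = [Mn²⁺]^6·[Cr₂O₇²⁻]·[H⁺]^14 / ([Mn³⁺]^6·[Cr³⁺]^2); log Q = -34.582.
E = E° − (0.0592/n) log Q = +0.18 − (0.0592/6)(-34.582) = +0.521 V.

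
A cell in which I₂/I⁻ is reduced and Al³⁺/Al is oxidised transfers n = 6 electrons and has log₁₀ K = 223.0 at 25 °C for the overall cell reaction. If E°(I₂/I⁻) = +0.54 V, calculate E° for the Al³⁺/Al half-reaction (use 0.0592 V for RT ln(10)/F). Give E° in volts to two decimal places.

-1.66 V

E°cell = (0.0592/n)·log K = (0.0592/6)(223.0) = +2.200 V.
Since I₂/I⁻ is the cathode and Al³⁺/Al the anode, E°cell = E°(I₂/I⁻) − E°(Al³⁺/Al).
So E°(Al³⁺/Al) = E°(I₂/I⁻) − E°cell = (+0.54) − (+2.200) = -1.66 V.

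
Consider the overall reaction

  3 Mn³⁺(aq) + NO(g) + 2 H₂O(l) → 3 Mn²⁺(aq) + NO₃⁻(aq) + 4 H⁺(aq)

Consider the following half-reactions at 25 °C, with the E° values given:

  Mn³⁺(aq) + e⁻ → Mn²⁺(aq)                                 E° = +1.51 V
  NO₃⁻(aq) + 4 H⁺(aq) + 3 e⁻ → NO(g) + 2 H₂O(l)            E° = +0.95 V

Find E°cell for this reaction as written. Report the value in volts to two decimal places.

+0.56 V

The Mn³⁺/Mn²⁺ couple has the higher reduction potential, so it is the cathode; NO₃⁻/NO is oxidised at the anode.
E°cell = E°(cathode) − E°(anode) = (+1.51) − (+0.95) = +0.56 V.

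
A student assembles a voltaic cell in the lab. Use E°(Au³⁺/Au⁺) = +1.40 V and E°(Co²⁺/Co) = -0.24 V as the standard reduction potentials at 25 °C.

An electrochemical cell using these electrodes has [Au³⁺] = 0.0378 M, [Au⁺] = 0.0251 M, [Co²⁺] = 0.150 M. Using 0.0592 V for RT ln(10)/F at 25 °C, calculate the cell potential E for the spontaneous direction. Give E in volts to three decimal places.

+1.670 V

Au³⁺/Au⁺ is the cathode (higher E°), Co²⁺/Co the anode: E°cell = +1.40 − (-0.24) = +1.64 V, n = 2.
Overall: Au³⁺(aq) + Co(s) → Au⁺(aq) + Co²⁺(aq)
Q = [Au⁺]·[Co²⁺] / ([Au³⁺]); log Q = -1.002.
E = E° − (0.0592/n) log Q = +1.64 − (0.0592/2)(-1.002) = +1.670 V.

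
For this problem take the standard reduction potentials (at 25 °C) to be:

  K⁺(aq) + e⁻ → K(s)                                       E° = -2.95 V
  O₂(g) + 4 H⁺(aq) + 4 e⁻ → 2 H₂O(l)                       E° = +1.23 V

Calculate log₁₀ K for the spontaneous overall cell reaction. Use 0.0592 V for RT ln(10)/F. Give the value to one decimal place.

282.4

Cathode: O₂/H₂O; anode: K⁺/K. E°cell = +4.18 V, n = 4.
log K = nE°cell / 0.0592 = (4)(+4.18) / 0.0592 = 282.4.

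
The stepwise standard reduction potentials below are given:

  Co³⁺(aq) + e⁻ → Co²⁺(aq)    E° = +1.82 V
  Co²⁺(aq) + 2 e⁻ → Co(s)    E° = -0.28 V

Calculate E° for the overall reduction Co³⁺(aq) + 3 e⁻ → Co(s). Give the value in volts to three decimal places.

+0.420 V

Since ΔG° = −nFE° is additive over sequential reductions, n₃E°₃ = n₁E°₁ + n₂E°₂.
E°₃ = (1×+1.82 + 2×-0.28) / 3 = (+1.260) / 3 = +0.420 V.
Simply averaging or adding the two E° values would be wrong; the electron-weighted sum is required.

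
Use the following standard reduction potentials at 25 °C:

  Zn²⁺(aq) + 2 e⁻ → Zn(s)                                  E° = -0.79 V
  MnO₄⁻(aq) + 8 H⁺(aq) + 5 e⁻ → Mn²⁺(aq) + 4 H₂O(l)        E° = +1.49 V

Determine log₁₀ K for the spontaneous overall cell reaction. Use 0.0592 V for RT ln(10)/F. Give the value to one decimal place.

385.1

Cathode: MnO₄⁻/Mn²⁺; anode: Zn²⁺/Zn. E°cell = +2.28 V, n = 10.
log K = nE°cell / 0.0592 = (10)(+2.28) / 0.0592 = 385.1.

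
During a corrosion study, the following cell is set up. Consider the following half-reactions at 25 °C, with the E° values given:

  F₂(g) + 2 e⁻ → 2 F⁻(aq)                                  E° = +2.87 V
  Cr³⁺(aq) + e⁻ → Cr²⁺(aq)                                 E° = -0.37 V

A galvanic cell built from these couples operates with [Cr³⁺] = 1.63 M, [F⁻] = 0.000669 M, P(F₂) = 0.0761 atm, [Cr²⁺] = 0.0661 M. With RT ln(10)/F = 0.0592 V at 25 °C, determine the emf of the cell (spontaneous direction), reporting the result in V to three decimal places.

F₂/F⁻ is the cathode (higher E°), Cr³⁺/Cr²⁺ the anode: E°cell = +2.87 − (-0.37) = +3.24 V, n = 2.
Overall: F₂(g) + 2 Cr²⁺(aq) → 2 F⁻(aq) + 2 Cr³⁺(aq)
Q = [F⁻]^2·[Cr³⁺]^2 / (P(F₂)·[Cr²⁺]^2); log Q = -2.447.
E = E° − (0.0592/n) log Q = +3.24 − (0.0592/2)(-2.447) = +3.312 V.

+3.312 V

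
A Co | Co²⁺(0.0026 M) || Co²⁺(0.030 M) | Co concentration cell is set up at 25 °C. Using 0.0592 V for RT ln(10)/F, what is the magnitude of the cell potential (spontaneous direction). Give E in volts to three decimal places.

For a concentration cell E°cell = 0. The 0.030 M side is the cathode (reduction is favoured where [Co²⁺] is higher).
With n = 2, E = −(0.0592/2) log([Co²⁺]ₐₙ/[Co²⁺]꜀ₐₜ) = −(0.0592/2) log(0.0026/0.03) = −(0.0592/2)(-1.062) = +0.031 V.

+0.031 V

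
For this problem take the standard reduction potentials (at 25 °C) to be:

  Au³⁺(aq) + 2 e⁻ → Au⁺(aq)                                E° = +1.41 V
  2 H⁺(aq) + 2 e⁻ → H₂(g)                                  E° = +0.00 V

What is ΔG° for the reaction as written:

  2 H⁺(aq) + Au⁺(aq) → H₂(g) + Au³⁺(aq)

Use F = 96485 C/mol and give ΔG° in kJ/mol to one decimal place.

As written, H⁺/H₂ is reduced (cathode) and Au³⁺/Au⁺ is oxidised (anode), so E°cell = (+0.00) − (+1.41) = -1.41 V.
Balancing electrons gives n = 2.
ΔG° = −nFE° = −(2)(96485)(-1.41) = 272,088 J = +272.1 kJ/mol.

+272.1 kJ/mol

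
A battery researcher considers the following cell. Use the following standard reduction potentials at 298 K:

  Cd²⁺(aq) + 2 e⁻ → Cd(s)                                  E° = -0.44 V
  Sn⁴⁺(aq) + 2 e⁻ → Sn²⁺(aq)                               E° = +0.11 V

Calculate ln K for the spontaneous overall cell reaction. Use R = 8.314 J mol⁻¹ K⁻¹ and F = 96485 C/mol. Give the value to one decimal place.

42.8

Cathode: Sn⁴⁺/Sn²⁺; anode: Cd²⁺/Cd. E°cell = (+0.11) − (-0.44) = +0.55 V, with n = 2.
ΔG° = −nFE° = −RT ln K, so ln K = nFE°/(RT) = (2)(96485)(+0.55) / ((8.314)(298)) = 42.838.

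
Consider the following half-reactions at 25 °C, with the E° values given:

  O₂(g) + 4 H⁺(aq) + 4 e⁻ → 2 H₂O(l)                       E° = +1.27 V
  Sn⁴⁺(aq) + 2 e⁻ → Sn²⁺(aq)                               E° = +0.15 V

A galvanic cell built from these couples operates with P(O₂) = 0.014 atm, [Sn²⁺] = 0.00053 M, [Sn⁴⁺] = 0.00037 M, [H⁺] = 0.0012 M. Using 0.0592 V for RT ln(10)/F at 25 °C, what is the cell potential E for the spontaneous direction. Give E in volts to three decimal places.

O₂/H₂O is the cathode (higher E°), Sn⁴⁺/Sn²⁺ the anode: E°cell = +1.27 − (+0.15) = +1.12 V, n = 4.
Overall: O₂(g) + 4 H⁺(aq) + 2 Sn²⁺(aq) → 2 H₂O(l) + 2 Sn⁴⁺(aq)
Q = [Sn⁴⁺]^2 / (P(O₂)·[H⁺]^4·[Sn²⁺]^2); log Q = 13.225.
E = E° − (0.0592/n) log Q = +1.12 − (0.0592/4)(13.225) = +0.924 V.

+0.924 V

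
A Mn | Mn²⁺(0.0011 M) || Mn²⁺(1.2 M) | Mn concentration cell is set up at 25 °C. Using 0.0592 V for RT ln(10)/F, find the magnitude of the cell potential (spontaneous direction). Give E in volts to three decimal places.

For a concentration cell E°cell = 0. The 1.2 M side is the cathode (reduction is favoured where [Mn²⁺] is higher).
With n = 2, E = −(0.0592/2) log([Mn²⁺]ₐₙ/[Mn²⁺]꜀ₐₜ) = −(0.0592/2) log(0.0011/1.2) = −(0.0592/2)(-3.038) = +0.090 V.

+0.090 V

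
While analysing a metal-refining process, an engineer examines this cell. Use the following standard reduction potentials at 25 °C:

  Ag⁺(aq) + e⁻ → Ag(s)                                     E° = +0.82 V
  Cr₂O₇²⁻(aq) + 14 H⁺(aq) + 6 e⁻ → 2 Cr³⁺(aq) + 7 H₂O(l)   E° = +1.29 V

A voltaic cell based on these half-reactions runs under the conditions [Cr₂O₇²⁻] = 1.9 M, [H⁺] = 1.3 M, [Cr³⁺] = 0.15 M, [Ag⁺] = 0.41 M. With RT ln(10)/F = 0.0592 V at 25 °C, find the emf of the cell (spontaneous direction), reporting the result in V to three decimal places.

Cr₂O₇²⁻/Cr³⁺ is the cathode (higher E°), Ag⁺/Ag the anode: E°cell = +1.29 − (+0.82) = +0.47 V, n = 6.
Overall: Cr₂O₇²⁻(aq) + 14 H⁺(aq) + 6 Ag(s) → 2 Cr³⁺(aq) + 7 H₂O(l) + 6 Ag⁺(aq)
Q = [Cr³⁺]^2·[Ag⁺]^6 / ([Cr₂O₇²⁻]·[H⁺]^14); log Q = -5.845.
E = E° − (0.0592/n) log Q = +0.47 − (0.0592/6)(-5.845) = +0.528 V.

+0.528 V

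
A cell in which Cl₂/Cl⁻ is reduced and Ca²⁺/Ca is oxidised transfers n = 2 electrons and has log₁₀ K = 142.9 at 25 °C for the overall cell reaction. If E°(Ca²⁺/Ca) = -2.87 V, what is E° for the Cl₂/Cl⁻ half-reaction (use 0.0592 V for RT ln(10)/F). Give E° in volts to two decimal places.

E°cell = (0.0592/n)·log K = (0.0592/2)(142.9) = +4.230 V.
Since Cl₂/Cl⁻ is the cathode and Ca²⁺/Ca the anode, E°cell = E°(Cl₂/Cl⁻) − E°(Ca²⁺/Ca).
So E°(Cl₂/Cl⁻) = E°cell + E°(Ca²⁺/Ca) = +4.230 + (-2.87) = +1.36 V.

+1.36 V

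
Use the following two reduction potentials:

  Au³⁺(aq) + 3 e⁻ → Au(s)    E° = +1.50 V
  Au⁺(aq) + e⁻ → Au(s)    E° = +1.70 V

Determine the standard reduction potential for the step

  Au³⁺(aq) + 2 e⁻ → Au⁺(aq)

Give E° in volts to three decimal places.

Sequential free energies add, so n₃E°₃ = n₁E°₁ + n₂E°₂.
With n₃ = 3, and the known step contributing 1×(+1.70) V, the unknown satisfies 2·E° = 3×(+1.50) − 1×(+1.70) = +2.800.
E° = +2.800 / 2 = +1.400 V.

+1.400 V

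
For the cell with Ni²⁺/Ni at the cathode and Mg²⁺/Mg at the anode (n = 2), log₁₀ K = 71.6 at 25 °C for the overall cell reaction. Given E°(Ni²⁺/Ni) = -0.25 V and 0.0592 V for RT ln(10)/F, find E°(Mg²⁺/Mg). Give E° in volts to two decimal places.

-2.37 V

E°cell = (0.0592/n)·log K = (0.0592/2)(71.6) = +2.119 V.
Since Ni²⁺/Ni is the cathode and Mg²⁺/Mg the anode, E°cell = E°(Ni²⁺/Ni) − E°(Mg²⁺/Mg).
So E°(Mg²⁺/Mg) = E°(Ni²⁺/Ni) − E°cell = (-0.25) − (+2.119) = -2.37 V.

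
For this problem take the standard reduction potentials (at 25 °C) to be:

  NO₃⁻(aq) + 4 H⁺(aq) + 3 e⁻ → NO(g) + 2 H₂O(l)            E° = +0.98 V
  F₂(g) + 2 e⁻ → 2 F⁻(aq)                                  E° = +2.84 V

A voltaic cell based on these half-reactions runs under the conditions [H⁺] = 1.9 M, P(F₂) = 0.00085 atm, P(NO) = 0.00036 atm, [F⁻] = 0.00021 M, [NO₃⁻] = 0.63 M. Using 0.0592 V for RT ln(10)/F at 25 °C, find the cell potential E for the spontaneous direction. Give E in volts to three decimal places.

F₂/F⁻ is the cathode (higher E°), NO₃⁻/NO the anode: E°cell = +2.84 − (+0.98) = +1.86 V, n = 6.
Overall: 3 F₂(g) + 2 NO(g) + 4 H₂O(l) → 6 F⁻(aq) + 2 NO₃⁻(aq) + 8 H⁺(aq)
Q = [F⁻]^6·[NO₃⁻]^2·[H⁺]^8 / (P(F₂)^3·P(NO)^2); log Q = -4.139.
E = E° − (0.0592/n) log Q = +1.86 − (0.0592/6)(-4.139) = +1.901 V.

+1.901 V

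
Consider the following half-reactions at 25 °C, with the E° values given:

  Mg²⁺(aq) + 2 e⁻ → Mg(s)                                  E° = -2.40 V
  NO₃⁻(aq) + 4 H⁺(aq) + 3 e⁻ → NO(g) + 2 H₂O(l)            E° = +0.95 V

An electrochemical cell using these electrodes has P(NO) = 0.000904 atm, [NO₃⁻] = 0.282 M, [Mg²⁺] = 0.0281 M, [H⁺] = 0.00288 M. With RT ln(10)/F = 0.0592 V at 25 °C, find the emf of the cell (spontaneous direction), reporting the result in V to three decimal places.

NO₃⁻/NO is the cathode (higher E°), Mg²⁺/Mg the anode: E°cell = +0.95 − (-2.40) = +3.35 V, n = 6.
Overall: 2 NO₃⁻(aq) + 8 H⁺(aq) + 3 Mg(s) → 2 NO(g) + 4 H₂O(l) + 3 Mg²⁺(aq)
Q = P(NO)^2·[Mg²⁺]^3 / ([NO₃⁻]^2·[H⁺]^8); log Q = 10.683.
E = E° − (0.0592/n) log Q = +3.35 − (0.0592/6)(10.683) = +3.245 V.

+3.245 V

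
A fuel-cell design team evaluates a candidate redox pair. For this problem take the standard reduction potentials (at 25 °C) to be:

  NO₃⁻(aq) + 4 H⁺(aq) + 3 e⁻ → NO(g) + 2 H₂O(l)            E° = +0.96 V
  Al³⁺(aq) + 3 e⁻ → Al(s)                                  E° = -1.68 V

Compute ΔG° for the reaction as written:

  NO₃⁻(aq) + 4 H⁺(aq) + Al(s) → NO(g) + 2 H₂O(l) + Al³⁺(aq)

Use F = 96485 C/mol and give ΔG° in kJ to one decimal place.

-764.2 kJ

As written, NO₃⁻/NO is reduced (cathode) and Al³⁺/Al is oxidised (anode), so E°cell = (+0.96) − (-1.68) = +2.64 V.
Balancing electrons gives n = 3.
ΔG° = −nFE° = −(3)(96485)(+2.64) = -764,161 J = -764.2 kJ.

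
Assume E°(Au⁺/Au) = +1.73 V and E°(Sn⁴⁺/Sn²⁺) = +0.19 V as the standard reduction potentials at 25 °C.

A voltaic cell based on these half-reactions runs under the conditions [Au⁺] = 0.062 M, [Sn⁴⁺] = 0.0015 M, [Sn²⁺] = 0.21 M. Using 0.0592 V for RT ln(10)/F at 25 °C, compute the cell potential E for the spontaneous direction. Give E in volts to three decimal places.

Au⁺/Au is the cathode (higher E°), Sn⁴⁺/Sn²⁺ the anode: E°cell = +1.73 − (+0.19) = +1.54 V, n = 2.
Overall: 2 Au⁺(aq) + Sn²⁺(aq) → 2 Au(s) + Sn⁴⁺(aq)
Q = [Sn⁴⁺] / ([Au⁺]^2·[Sn²⁺]); log Q = 0.269.
E = E° − (0.0592/n) log Q = +1.54 − (0.0592/2)(0.269) = +1.532 V.

+1.532 V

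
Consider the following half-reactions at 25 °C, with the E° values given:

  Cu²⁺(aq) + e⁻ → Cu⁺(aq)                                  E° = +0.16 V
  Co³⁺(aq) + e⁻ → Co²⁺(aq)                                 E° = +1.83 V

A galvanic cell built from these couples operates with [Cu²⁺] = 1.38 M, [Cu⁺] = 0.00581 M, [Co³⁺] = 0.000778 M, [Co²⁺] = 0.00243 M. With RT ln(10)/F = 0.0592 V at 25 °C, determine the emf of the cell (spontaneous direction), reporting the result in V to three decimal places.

+1.500 V

Co³⁺/Co²⁺ is the cathode (higher E°), Cu²⁺/Cu⁺ the anode: E°cell = +1.83 − (+0.16) = +1.67 V, n = 1.
Overall: Co³⁺(aq) + Cu⁺(aq) → Co²⁺(aq) + Cu²⁺(aq)
Q = [Co²⁺]·[Cu²⁺] / ([Co³⁺]·[Cu⁺]); log Q = 2.870.
E = E° − (0.0592/n) log Q = +1.67 − (0.0592/1)(2.870) = +1.500 V.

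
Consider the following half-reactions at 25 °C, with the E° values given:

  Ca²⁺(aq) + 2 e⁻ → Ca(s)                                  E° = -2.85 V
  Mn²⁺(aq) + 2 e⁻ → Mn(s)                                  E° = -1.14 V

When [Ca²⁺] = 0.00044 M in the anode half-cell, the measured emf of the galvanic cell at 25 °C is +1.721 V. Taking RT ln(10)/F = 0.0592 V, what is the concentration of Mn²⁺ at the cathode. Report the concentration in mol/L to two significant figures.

Mn²⁺/Mn is the cathode, Ca²⁺/Ca the anode: E°cell = +1.71 V, n = 2.
Overall reaction: Mn²⁺(aq) + Ca(s) → Mn(s) + Ca²⁺(aq); Q = [Ca²⁺]^1/[Mn²⁺]^1.
From E = E° − (0.0592/n) log Q: log Q = (E° − E)·n/0.0592 = (+1.71 − (+1.721))·2/0.0592 = -0.3716.
So 1·log[Mn²⁺] = 1·log(0.00044) − log Q = -3.3565 − (-0.3716) = -2.9849; [Mn²⁺] = 10^(-2.9849) ≈ 0.0010 M.

0.0010 M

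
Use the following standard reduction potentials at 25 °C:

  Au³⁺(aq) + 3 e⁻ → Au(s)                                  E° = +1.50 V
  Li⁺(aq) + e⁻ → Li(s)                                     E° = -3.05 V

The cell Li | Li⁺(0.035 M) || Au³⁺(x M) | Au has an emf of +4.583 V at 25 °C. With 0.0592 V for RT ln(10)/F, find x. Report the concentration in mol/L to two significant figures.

0.0020 M

Au³⁺/Au is the cathode, Li⁺/Li the anode: E°cell = +4.55 V, n = 3.
Overall reaction: Au³⁺(aq) + 3 Li(s) → Au(s) + 3 Li⁺(aq); Q = [Li⁺]^3/[Au³⁺]^1.
From E = E° − (0.0592/n) log Q: log Q = (E° − E)·n/0.0592 = (+4.55 − (+4.583))·3/0.0592 = -1.6723.
So 1·log[Au³⁺] = 3·log(0.035) − log Q = -4.3678 − (-1.6723) = -2.6955; [Au³⁺] = 10^(-2.6955) ≈ 0.0020 M.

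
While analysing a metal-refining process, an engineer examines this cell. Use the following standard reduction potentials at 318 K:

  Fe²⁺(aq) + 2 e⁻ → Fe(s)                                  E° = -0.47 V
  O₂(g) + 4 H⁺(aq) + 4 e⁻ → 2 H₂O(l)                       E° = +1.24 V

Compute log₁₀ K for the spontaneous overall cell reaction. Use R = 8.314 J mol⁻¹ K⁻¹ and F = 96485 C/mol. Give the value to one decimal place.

108.4

Cathode: O₂/H₂O; anode: Fe²⁺/Fe. E°cell = (+1.24) − (-0.47) = +1.71 V, with n = 4.
ΔG° = −nFE° = −RT ln K, so ln K = nFE°/(RT) = (4)(96485)(+1.71) / ((8.314)(318)) = 249.620.
log₁₀ K = 249.620 / ln 10 = 108.4.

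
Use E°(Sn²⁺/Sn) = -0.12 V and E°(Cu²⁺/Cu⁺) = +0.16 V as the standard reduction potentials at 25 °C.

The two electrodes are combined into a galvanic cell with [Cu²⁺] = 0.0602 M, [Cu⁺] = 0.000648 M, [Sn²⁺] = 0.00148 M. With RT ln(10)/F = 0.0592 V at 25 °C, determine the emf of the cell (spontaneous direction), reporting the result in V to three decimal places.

+0.480 V

Cu²⁺/Cu⁺ is the cathode (higher E°), Sn²⁺/Sn the anode: E°cell = +0.16 − (-0.12) = +0.28 V, n = 2.
Overall: 2 Cu²⁺(aq) + Sn(s) → 2 Cu⁺(aq) + Sn²⁺(aq)
Q = [Cu⁺]^2·[Sn²⁺] / ([Cu²⁺]^2); log Q = -6.766.
E = E° − (0.0592/n) log Q = +0.28 − (0.0592/2)(-6.766) = +0.480 V.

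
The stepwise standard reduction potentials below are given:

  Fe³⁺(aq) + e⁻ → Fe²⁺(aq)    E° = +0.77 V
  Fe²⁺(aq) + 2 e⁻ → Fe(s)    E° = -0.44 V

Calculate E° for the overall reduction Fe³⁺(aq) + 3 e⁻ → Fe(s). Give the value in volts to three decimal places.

-0.037 V

Adding the free-energy changes (−nFE°) of the two steps gives −n₃FE°₃ = −n₁FE°₁ − n₂FE°₂.
E°₃ = (1×+0.77 + 2×-0.44) / 3 = (-0.110) / 3 = -0.037 V.
E° values themselves are not directly additive — weighting by electron count is essential.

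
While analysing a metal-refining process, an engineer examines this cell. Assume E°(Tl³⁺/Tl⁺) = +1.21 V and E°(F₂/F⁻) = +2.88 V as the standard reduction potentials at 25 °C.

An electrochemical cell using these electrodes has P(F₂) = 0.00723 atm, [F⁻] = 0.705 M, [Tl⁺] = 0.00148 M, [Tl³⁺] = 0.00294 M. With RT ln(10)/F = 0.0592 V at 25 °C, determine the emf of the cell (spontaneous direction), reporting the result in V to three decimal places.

+1.607 V

F₂/F⁻ is the cathode (higher E°), Tl³⁺/Tl⁺ the anode: E°cell = +2.88 − (+1.21) = +1.67 V, n = 2.
Overall: F₂(g) + Tl⁺(aq) → 2 F⁻(aq) + Tl³⁺(aq)
Q = [F⁻]^2·[Tl³⁺] / (P(F₂)·[Tl⁺]); log Q = 2.135.
E = E° − (0.0592/n) log Q = +1.67 − (0.0592/2)(2.135) = +1.607 V.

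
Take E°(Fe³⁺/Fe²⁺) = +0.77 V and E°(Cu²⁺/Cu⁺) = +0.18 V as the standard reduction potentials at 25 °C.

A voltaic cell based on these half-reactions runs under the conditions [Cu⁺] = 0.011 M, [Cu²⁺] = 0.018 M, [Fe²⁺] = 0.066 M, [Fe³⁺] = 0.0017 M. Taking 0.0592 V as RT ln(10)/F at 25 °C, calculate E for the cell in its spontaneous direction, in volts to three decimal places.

Fe³⁺/Fe²⁺ is the cathode (higher E°), Cu²⁺/Cu⁺ the anode: E°cell = +0.77 − (+0.18) = +0.59 V, n = 1.
Overall: Fe³⁺(aq) + Cu⁺(aq) → Fe²⁺(aq) + Cu²⁺(aq)
Q = [Fe²⁺]·[Cu²⁺] / ([Fe³⁺]·[Cu⁺]); log Q = 1.803.
E = E° − (0.0592/n) log Q = +0.59 − (0.0592/1)(1.803) = +0.483 V.

+0.483 V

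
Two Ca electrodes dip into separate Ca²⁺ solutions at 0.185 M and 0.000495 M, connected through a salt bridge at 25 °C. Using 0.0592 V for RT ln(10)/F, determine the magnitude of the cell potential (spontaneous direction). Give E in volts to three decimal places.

+0.076 V

For a concentration cell E°cell = 0. The 0.185 M side is the cathode (reduction is favoured where [Ca²⁺] is higher).
With n = 2, E = −(0.0592/2) log([Ca²⁺]ₐₙ/[Ca²⁺]꜀ₐₜ) = −(0.0592/2) log(0.000495/0.185) = −(0.0592/2)(-2.573) = +0.076 V.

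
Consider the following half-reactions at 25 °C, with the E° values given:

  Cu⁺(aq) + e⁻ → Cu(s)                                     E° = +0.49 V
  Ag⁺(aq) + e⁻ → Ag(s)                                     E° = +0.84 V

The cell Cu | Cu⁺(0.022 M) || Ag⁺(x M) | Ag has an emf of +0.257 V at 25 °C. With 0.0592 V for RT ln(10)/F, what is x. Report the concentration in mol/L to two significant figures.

Ag⁺/Ag is the cathode, Cu⁺/Cu the anode: E°cell = +0.35 V, n = 1.
Overall reaction: Ag⁺(aq) + Cu(s) → Ag(s) + Cu⁺(aq); Q = [Cu⁺]^1/[Ag⁺]^1.
From E = E° − (0.0592/n) log Q: log Q = (E° − E)·n/0.0592 = (+0.35 − (+0.257))·1/0.0592 = 1.5709.
So 1·log[Ag⁺] = 1·log(0.022) − log Q = -1.6576 − (1.5709) = -3.2285; [Ag⁺] = 10^(-3.2285) ≈ 0.00059 M.

0.00059 M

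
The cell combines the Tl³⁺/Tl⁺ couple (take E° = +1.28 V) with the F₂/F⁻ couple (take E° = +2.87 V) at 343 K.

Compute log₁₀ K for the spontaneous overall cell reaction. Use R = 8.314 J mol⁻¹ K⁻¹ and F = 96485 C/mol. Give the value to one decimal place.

46.7

Cathode: F₂/F⁻; anode: Tl³⁺/Tl⁺. E°cell = (+2.87) − (+1.28) = +1.59 V, with n = 2.
ΔG° = −nFE° = −RT ln K, so ln K = nFE°/(RT) = (2)(96485)(+1.59) / ((8.314)(343)) = 107.593.
log₁₀ K = 107.593 / ln 10 = 46.7.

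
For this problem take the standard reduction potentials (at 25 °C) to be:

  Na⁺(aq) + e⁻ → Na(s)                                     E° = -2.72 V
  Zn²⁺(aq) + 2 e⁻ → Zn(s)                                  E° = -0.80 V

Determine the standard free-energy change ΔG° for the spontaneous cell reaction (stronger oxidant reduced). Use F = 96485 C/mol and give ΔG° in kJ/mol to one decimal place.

-370.5 kJ/mol

Zn²⁺/Zn (E° = -0.80 V) is the cathode; Na⁺/Na (E° = -2.72 V) is the anode, so E°cell = +1.92 V.
Balancing electrons gives n = 2 (lcm of 2 and 1).
ΔG° = −nFE° = −(2)(96485)(+1.92) = -370,502 J = -370.5 kJ/mol.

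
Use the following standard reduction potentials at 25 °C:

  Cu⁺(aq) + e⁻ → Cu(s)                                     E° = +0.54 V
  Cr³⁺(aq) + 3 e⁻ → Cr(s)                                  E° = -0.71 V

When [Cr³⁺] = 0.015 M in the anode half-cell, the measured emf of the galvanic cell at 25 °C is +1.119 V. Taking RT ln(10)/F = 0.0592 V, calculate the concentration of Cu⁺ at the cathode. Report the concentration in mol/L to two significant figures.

0.0015 M

Cu⁺/Cu is the cathode, Cr³⁺/Cr the anode: E°cell = +1.25 V, n = 3.
Overall reaction: 3 Cu⁺(aq) + Cr(s) → 3 Cu(s) + Cr³⁺(aq); Q = [Cr³⁺]^1/[Cu⁺]^3.
From E = E° − (0.0592/n) log Q: log Q = (E° − E)·n/0.0592 = (+1.25 − (+1.119))·3/0.0592 = 6.6385.
So 3·log[Cu⁺] = 1·log(0.015) − log Q = -1.8239 − (6.6385) = -8.4624; log[Cu⁺] = -8.4624 / 3 = -2.8208; [Cu⁺] = 10^(-2.8208) ≈ 0.0015 M.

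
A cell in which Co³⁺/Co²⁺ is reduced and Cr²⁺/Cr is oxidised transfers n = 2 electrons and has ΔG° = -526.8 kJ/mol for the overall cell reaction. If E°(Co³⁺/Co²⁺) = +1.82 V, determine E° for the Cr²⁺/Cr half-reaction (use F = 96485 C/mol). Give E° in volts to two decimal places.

-0.91 V

E°cell = −ΔG°/(nF) = −(-526.8×10³)/((2)(96485)) = +2.730 V.
Since Co³⁺/Co²⁺ is the cathode and Cr²⁺/Cr the anode, E°cell = E°(Co³⁺/Co²⁺) − E°(Cr²⁺/Cr).
So E°(Cr²⁺/Cr) = E°(Co³⁺/Co²⁺) − E°cell = (+1.82) − (+2.730) = -0.91 V.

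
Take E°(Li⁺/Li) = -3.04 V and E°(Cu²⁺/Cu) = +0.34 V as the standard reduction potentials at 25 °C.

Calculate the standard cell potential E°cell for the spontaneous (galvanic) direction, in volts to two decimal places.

+3.38 V

The Cu²⁺/Cu couple has the higher reduction potential, so it is the cathode; Li⁺/Li is oxidised at the anode.
E°cell = E°(cathode) − E°(anode) = (+0.34) − (-3.04) = +3.38 V.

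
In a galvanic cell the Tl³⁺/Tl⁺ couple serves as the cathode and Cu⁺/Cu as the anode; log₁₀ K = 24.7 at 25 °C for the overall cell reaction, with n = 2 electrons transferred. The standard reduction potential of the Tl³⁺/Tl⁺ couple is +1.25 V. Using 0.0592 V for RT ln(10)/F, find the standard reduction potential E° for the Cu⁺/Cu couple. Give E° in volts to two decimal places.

+0.52 V

E°cell = (0.0592/n)·log K = (0.0592/2)(24.7) = +0.731 V.
Since Tl³⁺/Tl⁺ is the cathode and Cu⁺/Cu the anode, E°cell = E°(Tl³⁺/Tl⁺) − E°(Cu⁺/Cu).
So E°(Cu⁺/Cu) = E°(Tl³⁺/Tl⁺) − E°cell = (+1.25) − (+0.731) = +0.52 V.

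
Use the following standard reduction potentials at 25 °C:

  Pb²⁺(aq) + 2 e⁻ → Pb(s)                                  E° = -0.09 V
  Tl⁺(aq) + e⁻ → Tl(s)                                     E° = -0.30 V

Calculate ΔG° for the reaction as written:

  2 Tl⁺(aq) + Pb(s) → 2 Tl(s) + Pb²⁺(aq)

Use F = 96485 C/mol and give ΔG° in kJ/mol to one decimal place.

As written, Tl⁺/Tl is reduced (cathode) and Pb²⁺/Pb is oxidised (anode), so E°cell = (-0.30) − (-0.09) = -0.21 V.
Balancing electrons gives n = 2.
ΔG° = −nFE° = −(2)(96485)(-0.21) = 40,524 J = +40.5 kJ/mol.

+40.5 kJ/mol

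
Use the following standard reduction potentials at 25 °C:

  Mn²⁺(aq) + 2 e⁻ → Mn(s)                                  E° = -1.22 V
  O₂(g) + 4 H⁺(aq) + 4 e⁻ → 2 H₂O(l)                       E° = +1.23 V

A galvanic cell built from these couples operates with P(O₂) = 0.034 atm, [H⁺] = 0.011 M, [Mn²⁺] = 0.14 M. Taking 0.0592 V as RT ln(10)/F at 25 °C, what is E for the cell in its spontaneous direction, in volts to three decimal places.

+2.338 V

O₂/H₂O is the cathode (higher E°), Mn²⁺/Mn the anode: E°cell = +1.23 − (-1.22) = +2.45 V, n = 4.
Overall: O₂(g) + 4 H⁺(aq) + 2 Mn(s) → 2 H₂O(l) + 2 Mn²⁺(aq)
Q = [Mn²⁺]^2 / (P(O₂)·[H⁺]^4); log Q = 7.595.
E = E° − (0.0592/n) log Q = +2.45 − (0.0592/4)(7.595) = +2.338 V.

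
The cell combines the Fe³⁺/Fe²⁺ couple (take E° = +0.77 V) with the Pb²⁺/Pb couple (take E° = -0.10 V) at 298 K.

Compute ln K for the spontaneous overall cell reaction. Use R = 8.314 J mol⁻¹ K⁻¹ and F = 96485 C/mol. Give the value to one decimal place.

Cathode: Fe³⁺/Fe²⁺; anode: Pb²⁺/Pb. E°cell = (+0.77) − (-0.10) = +0.87 V, with n = 2.
ΔG° = −nFE° = −RT ln K, so ln K = nFE°/(RT) = (2)(96485)(+0.87) / ((8.314)(298)) = 67.761.

67.8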